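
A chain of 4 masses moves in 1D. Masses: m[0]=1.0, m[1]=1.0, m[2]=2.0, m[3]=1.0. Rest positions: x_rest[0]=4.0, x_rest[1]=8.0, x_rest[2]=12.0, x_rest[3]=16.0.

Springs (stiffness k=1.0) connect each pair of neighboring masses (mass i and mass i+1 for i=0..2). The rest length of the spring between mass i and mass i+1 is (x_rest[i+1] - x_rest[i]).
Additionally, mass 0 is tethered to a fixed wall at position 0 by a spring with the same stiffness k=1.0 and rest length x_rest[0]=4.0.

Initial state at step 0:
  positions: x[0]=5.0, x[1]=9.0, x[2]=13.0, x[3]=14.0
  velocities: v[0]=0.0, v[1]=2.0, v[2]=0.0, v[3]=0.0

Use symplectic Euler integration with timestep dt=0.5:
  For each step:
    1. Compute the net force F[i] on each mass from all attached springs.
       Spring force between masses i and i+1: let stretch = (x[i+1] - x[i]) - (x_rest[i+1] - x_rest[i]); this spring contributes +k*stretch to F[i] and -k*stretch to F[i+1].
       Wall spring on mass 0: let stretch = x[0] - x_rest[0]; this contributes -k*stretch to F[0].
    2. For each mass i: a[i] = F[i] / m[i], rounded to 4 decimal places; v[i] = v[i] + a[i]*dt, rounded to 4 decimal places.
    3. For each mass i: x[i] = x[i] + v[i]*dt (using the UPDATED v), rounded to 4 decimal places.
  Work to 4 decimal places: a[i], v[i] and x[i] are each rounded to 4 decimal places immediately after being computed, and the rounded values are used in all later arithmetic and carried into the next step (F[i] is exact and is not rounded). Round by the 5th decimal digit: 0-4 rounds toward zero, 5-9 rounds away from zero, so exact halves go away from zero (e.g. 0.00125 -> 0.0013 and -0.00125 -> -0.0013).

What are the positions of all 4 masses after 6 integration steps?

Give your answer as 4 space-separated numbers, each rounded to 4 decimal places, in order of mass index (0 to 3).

Step 0: x=[5.0000 9.0000 13.0000 14.0000] v=[0.0000 2.0000 0.0000 0.0000]
Step 1: x=[4.7500 10.0000 12.6250 14.7500] v=[-0.5000 2.0000 -0.7500 1.5000]
Step 2: x=[4.6250 10.3438 12.1875 15.9688] v=[-0.2500 0.6875 -0.8750 2.4375]
Step 3: x=[4.7735 9.7188 11.9922 17.2423] v=[0.2969 -1.2501 -0.3906 2.5469]
Step 4: x=[4.9649 8.4258 12.1690 18.2033] v=[0.3828 -2.5861 0.3536 1.9219]
Step 5: x=[4.7803 7.2033 12.6322 18.6557] v=[-0.3692 -2.4450 0.9264 0.9048]
Step 6: x=[4.0064 6.7323 13.1698 18.6022] v=[-1.5479 -0.9421 1.0751 -0.1070]

Answer: 4.0064 6.7323 13.1698 18.6022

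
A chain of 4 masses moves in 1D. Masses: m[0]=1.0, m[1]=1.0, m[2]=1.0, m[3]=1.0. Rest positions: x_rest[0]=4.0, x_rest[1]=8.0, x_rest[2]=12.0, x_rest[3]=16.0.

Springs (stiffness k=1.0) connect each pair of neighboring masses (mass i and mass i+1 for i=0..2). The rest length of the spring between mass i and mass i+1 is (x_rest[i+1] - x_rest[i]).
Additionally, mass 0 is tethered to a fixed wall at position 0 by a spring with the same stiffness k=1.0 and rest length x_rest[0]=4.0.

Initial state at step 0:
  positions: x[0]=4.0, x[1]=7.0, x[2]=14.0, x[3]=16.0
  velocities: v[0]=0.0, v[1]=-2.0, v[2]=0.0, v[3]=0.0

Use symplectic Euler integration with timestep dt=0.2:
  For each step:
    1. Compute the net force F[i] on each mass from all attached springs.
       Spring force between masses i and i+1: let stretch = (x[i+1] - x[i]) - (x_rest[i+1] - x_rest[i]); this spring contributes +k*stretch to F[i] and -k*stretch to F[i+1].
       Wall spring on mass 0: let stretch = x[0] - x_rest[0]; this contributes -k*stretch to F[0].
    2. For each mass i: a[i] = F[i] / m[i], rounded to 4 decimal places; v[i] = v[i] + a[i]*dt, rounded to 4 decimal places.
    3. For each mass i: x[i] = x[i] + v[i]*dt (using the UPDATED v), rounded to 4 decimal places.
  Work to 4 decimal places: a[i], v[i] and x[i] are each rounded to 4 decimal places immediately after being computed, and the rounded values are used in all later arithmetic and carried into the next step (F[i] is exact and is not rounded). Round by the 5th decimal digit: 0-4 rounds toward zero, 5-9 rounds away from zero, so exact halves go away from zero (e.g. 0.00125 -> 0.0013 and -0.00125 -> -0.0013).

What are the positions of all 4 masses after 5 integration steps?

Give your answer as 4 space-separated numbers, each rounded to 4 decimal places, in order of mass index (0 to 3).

Step 0: x=[4.0000 7.0000 14.0000 16.0000] v=[0.0000 -2.0000 0.0000 0.0000]
Step 1: x=[3.9600 6.7600 13.8000 16.0800] v=[-0.2000 -1.2000 -1.0000 0.4000]
Step 2: x=[3.8736 6.6896 13.4096 16.2288] v=[-0.4320 -0.3520 -1.9520 0.7440]
Step 3: x=[3.7449 6.7754 12.8632 16.4248] v=[-0.6435 0.4288 -2.7322 0.9802]
Step 4: x=[3.5876 6.9835 12.2157 16.6384] v=[-0.7864 1.0403 -3.2374 1.0679]
Step 5: x=[3.4227 7.2650 11.5358 16.8351] v=[-0.8247 1.4076 -3.3993 0.9834]

Answer: 3.4227 7.2650 11.5358 16.8351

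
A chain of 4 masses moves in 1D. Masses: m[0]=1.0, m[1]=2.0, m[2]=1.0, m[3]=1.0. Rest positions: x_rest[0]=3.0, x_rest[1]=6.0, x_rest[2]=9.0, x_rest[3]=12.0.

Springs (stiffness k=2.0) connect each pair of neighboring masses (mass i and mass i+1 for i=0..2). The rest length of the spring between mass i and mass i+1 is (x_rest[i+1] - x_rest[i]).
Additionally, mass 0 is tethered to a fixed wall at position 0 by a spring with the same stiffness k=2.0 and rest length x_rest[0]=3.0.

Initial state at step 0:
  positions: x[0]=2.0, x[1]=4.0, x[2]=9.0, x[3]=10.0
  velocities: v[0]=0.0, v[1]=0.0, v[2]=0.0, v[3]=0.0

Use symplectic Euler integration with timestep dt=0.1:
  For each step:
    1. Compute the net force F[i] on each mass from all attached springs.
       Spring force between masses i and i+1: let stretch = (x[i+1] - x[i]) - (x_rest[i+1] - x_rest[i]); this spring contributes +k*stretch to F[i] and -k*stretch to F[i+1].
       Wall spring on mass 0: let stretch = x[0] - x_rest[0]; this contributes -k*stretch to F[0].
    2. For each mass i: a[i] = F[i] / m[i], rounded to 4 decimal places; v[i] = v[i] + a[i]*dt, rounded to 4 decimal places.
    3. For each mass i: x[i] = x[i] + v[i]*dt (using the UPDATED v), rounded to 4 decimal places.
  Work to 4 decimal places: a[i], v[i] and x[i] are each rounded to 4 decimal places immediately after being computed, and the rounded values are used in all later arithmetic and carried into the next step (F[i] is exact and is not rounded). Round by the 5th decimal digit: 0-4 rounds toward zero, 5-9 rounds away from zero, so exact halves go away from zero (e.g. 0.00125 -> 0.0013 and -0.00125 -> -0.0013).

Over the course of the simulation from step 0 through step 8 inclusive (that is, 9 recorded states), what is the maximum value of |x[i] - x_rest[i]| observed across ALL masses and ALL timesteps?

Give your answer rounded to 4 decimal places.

Step 0: x=[2.0000 4.0000 9.0000 10.0000] v=[0.0000 0.0000 0.0000 0.0000]
Step 1: x=[2.0000 4.0300 8.9200 10.0400] v=[0.0000 0.3000 -0.8000 0.4000]
Step 2: x=[2.0006 4.0886 8.7646 10.1176] v=[0.0060 0.5860 -1.5540 0.7760]
Step 3: x=[2.0030 4.1731 8.5427 10.2281] v=[0.0235 0.8448 -2.2186 1.1054]
Step 4: x=[2.0087 4.2796 8.2672 10.3649] v=[0.0569 1.0648 -2.7554 1.3683]
Step 5: x=[2.0196 4.4033 7.9539 10.5198] v=[0.1093 1.2365 -3.1334 1.5488]
Step 6: x=[2.0378 4.5386 7.6209 10.6834] v=[0.1821 1.3532 -3.3303 1.6356]
Step 7: x=[2.0653 4.6797 7.2875 10.8457] v=[0.2747 1.4114 -3.3343 1.6231]
Step 8: x=[2.1038 4.8208 6.9731 10.9969] v=[0.3845 1.4107 -3.1442 1.5115]
Max displacement = 2.0269

Answer: 2.0269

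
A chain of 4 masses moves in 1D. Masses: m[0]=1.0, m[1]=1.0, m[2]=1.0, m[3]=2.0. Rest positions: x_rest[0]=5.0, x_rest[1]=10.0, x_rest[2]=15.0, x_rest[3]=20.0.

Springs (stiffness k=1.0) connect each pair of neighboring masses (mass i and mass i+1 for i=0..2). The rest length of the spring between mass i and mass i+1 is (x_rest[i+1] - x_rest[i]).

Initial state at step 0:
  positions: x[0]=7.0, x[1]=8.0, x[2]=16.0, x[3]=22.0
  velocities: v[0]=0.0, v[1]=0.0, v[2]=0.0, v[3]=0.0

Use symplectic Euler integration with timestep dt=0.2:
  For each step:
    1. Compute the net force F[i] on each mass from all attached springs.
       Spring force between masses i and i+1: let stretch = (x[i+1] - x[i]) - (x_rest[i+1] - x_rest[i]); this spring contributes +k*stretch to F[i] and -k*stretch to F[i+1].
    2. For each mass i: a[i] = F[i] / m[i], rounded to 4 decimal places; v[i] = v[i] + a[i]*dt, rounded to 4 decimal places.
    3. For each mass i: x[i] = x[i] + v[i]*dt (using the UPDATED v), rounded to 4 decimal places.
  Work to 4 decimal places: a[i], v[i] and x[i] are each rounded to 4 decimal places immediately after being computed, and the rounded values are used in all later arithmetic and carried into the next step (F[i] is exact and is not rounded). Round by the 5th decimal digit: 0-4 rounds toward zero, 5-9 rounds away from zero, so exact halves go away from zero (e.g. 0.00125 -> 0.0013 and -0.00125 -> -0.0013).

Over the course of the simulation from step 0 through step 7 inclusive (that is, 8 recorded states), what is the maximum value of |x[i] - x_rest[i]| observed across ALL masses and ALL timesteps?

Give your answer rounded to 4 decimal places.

Step 0: x=[7.0000 8.0000 16.0000 22.0000] v=[0.0000 0.0000 0.0000 0.0000]
Step 1: x=[6.8400 8.2800 15.9200 21.9800] v=[-0.8000 1.4000 -0.4000 -0.1000]
Step 2: x=[6.5376 8.8080 15.7768 21.9388] v=[-1.5120 2.6400 -0.7160 -0.2060]
Step 3: x=[6.1260 9.5239 15.6013 21.8744] v=[-2.0579 3.5797 -0.8774 -0.3222]
Step 4: x=[5.6503 10.3470 15.4336 21.7845] v=[-2.3783 4.1156 -0.8383 -0.4495]
Step 5: x=[5.1625 11.1857 15.3165 21.6676] v=[-2.4390 4.1936 -0.5854 -0.5846]
Step 6: x=[4.7156 11.9487 15.2882 21.5237] v=[-2.2344 3.8151 -0.1413 -0.7197]
Step 7: x=[4.3580 12.5560 15.3758 21.3550] v=[-1.7878 3.0364 0.4379 -0.8433]
Max displacement = 2.5560

Answer: 2.5560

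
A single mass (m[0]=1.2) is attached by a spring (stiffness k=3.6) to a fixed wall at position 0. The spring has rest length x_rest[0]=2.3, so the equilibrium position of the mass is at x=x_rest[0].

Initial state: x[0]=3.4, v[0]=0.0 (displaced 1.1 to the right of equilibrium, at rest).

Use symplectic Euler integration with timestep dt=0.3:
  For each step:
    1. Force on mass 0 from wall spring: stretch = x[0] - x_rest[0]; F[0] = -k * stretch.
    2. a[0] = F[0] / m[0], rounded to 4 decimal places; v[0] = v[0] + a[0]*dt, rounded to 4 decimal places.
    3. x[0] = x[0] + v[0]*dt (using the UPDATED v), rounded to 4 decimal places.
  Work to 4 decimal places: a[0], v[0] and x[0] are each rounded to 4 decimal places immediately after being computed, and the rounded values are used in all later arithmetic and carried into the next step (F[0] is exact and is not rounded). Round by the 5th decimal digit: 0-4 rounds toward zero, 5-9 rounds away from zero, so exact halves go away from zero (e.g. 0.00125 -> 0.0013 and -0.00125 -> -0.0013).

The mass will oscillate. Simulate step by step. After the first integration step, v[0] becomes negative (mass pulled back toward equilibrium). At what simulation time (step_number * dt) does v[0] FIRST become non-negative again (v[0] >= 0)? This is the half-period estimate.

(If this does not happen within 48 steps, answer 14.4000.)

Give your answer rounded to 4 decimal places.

Step 0: x=[3.4000] v=[0.0000]
Step 1: x=[3.1030] v=[-0.9900]
Step 2: x=[2.5892] v=[-1.7127]
Step 3: x=[1.9973] v=[-1.9730]
Step 4: x=[1.4871] v=[-1.7006]
Step 5: x=[1.1964] v=[-0.9690]
Step 6: x=[1.2037] v=[0.0242]
First v>=0 after going negative at step 6, time=1.8000

Answer: 1.8000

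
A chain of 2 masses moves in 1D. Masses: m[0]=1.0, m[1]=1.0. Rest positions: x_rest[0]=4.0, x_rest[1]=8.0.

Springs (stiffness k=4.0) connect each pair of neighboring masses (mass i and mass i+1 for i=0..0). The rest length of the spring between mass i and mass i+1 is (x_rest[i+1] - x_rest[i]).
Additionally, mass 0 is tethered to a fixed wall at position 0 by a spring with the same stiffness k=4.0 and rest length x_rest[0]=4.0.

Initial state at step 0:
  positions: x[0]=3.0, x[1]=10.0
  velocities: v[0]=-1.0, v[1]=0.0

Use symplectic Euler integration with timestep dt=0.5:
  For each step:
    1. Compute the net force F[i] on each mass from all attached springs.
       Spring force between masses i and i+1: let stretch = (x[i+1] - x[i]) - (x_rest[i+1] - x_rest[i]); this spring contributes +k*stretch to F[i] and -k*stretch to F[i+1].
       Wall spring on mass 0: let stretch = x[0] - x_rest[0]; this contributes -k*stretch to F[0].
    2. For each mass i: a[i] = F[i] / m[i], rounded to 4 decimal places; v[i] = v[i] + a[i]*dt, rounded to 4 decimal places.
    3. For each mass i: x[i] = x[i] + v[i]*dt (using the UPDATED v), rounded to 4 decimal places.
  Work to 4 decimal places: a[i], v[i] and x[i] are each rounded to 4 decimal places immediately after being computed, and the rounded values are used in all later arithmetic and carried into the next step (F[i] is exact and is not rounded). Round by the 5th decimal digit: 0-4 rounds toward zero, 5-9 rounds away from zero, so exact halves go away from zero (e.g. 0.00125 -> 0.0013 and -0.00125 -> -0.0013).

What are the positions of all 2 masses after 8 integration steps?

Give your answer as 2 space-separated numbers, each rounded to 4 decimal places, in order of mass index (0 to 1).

Answer: 7.0000 7.5000

Derivation:
Step 0: x=[3.0000 10.0000] v=[-1.0000 0.0000]
Step 1: x=[6.5000 7.0000] v=[7.0000 -6.0000]
Step 2: x=[4.0000 7.5000] v=[-5.0000 1.0000]
Step 3: x=[1.0000 8.5000] v=[-6.0000 2.0000]
Step 4: x=[4.5000 6.0000] v=[7.0000 -5.0000]
Step 5: x=[5.0000 6.0000] v=[1.0000 0.0000]
Step 6: x=[1.5000 9.0000] v=[-7.0000 6.0000]
Step 7: x=[4.0000 8.5000] v=[5.0000 -1.0000]
Step 8: x=[7.0000 7.5000] v=[6.0000 -2.0000]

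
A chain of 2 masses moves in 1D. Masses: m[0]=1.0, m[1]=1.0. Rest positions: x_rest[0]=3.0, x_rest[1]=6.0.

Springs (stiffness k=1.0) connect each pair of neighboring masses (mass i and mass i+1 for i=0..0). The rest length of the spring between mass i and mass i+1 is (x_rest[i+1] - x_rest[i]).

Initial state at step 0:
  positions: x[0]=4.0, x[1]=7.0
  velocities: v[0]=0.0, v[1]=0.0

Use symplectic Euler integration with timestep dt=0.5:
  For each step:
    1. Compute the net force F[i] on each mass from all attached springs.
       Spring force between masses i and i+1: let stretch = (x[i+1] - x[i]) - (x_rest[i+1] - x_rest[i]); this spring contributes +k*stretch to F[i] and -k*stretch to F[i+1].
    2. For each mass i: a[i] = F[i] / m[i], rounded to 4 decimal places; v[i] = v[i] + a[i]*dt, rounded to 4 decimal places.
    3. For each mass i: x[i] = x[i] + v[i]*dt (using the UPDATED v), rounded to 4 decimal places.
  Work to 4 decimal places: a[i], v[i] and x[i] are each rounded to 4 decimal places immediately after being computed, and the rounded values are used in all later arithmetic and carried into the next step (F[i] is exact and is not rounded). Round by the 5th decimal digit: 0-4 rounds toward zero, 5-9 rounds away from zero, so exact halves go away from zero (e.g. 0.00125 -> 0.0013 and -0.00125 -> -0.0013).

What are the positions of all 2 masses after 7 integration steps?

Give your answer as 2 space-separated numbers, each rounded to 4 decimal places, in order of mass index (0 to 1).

Step 0: x=[4.0000 7.0000] v=[0.0000 0.0000]
Step 1: x=[4.0000 7.0000] v=[0.0000 0.0000]
Step 2: x=[4.0000 7.0000] v=[0.0000 0.0000]
Step 3: x=[4.0000 7.0000] v=[0.0000 0.0000]
Step 4: x=[4.0000 7.0000] v=[0.0000 0.0000]
Step 5: x=[4.0000 7.0000] v=[0.0000 0.0000]
Step 6: x=[4.0000 7.0000] v=[0.0000 0.0000]
Step 7: x=[4.0000 7.0000] v=[0.0000 0.0000]

Answer: 4.0000 7.0000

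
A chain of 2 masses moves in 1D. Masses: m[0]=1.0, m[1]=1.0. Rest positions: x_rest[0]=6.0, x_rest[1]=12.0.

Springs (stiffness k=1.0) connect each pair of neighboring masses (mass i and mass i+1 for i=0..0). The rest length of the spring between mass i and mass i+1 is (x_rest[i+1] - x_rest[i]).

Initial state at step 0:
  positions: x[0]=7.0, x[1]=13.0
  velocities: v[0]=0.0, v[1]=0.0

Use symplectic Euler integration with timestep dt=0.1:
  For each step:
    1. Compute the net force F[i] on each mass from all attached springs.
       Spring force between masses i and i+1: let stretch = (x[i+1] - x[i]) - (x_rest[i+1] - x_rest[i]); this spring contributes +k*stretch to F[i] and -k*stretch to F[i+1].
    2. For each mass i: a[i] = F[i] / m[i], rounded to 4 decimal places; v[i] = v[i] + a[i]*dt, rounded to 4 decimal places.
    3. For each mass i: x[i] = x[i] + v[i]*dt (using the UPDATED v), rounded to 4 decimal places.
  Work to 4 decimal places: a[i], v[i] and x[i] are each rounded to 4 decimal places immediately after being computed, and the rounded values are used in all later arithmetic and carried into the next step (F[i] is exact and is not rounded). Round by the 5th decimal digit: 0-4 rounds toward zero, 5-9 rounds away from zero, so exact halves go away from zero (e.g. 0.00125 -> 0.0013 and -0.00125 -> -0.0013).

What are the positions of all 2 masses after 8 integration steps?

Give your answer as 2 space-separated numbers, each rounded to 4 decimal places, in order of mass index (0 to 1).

Answer: 7.0000 13.0000

Derivation:
Step 0: x=[7.0000 13.0000] v=[0.0000 0.0000]
Step 1: x=[7.0000 13.0000] v=[0.0000 0.0000]
Step 2: x=[7.0000 13.0000] v=[0.0000 0.0000]
Step 3: x=[7.0000 13.0000] v=[0.0000 0.0000]
Step 4: x=[7.0000 13.0000] v=[0.0000 0.0000]
Step 5: x=[7.0000 13.0000] v=[0.0000 0.0000]
Step 6: x=[7.0000 13.0000] v=[0.0000 0.0000]
Step 7: x=[7.0000 13.0000] v=[0.0000 0.0000]
Step 8: x=[7.0000 13.0000] v=[0.0000 0.0000]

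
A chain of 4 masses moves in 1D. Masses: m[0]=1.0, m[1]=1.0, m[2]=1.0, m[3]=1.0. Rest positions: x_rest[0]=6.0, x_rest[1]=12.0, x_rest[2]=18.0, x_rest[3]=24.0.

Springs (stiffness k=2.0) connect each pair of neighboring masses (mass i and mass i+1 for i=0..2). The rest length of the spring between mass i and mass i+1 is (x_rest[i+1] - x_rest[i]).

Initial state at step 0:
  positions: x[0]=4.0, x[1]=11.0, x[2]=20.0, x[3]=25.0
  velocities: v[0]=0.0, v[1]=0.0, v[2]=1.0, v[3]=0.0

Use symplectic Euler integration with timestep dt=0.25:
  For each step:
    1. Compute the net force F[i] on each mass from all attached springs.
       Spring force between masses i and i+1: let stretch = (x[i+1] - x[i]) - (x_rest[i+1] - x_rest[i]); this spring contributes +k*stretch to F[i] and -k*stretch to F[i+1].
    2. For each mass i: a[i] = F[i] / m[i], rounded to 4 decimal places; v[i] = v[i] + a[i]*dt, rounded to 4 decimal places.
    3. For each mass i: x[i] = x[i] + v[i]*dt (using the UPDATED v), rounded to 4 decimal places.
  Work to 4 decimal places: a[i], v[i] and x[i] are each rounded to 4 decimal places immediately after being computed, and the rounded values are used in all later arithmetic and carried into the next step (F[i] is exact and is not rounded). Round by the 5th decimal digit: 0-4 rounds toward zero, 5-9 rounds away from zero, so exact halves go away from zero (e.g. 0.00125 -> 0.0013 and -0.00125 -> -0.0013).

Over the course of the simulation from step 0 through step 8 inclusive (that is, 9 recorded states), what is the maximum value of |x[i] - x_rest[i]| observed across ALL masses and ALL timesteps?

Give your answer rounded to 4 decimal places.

Answer: 2.1095

Derivation:
Step 0: x=[4.0000 11.0000 20.0000 25.0000] v=[0.0000 0.0000 1.0000 0.0000]
Step 1: x=[4.1250 11.2500 19.7500 25.1250] v=[0.5000 1.0000 -1.0000 0.5000]
Step 2: x=[4.3906 11.6719 19.1094 25.3281] v=[1.0625 1.6875 -2.5625 0.8125]
Step 3: x=[4.8164 12.1133 18.3164 25.5039] v=[1.7032 1.7656 -3.1719 0.7032]
Step 4: x=[5.4043 12.4180 17.6465 25.5313] v=[2.3517 1.2187 -2.6797 0.1095]
Step 5: x=[6.1190 12.4995 17.3086 25.3231] v=[2.8586 0.3261 -1.3516 -0.8329]
Step 6: x=[6.8812 12.3846 17.3714 24.8631] v=[3.0489 -0.4596 0.2511 -1.8402]
Step 7: x=[7.5814 12.2051 17.7473 24.2166] v=[2.8006 -0.7179 1.5036 -2.5861]
Step 8: x=[8.1095 12.1404 18.2391 23.5114] v=[2.1125 -0.2587 1.9672 -2.8208]
Max displacement = 2.1095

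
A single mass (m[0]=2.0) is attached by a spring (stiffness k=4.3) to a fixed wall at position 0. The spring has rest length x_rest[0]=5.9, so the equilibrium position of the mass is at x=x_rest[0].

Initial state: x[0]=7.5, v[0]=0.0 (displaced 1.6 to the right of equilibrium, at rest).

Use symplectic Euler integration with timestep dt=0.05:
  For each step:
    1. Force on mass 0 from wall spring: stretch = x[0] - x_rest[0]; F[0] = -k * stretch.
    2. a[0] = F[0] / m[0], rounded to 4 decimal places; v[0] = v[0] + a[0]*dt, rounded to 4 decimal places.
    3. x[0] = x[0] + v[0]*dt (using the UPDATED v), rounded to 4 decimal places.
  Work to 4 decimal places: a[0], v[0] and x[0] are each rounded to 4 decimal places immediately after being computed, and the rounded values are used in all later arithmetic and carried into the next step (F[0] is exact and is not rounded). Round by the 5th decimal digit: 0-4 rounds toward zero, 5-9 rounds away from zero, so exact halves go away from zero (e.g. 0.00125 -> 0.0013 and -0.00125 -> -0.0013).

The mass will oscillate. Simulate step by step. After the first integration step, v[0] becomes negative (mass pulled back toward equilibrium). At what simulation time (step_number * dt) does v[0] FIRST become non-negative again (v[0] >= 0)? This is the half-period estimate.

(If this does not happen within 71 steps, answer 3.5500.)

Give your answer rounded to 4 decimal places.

Step 0: x=[7.5000] v=[0.0000]
Step 1: x=[7.4914] v=[-0.1720]
Step 2: x=[7.4742] v=[-0.3431]
Step 3: x=[7.4486] v=[-0.5123]
Step 4: x=[7.4147] v=[-0.6788]
Step 5: x=[7.3726] v=[-0.8416]
Step 6: x=[7.3226] v=[-0.9999]
Step 7: x=[7.2650] v=[-1.1528]
Step 8: x=[7.2000] v=[-1.2995]
Step 9: x=[7.1280] v=[-1.4393]
Step 10: x=[7.0494] v=[-1.5713]
Step 11: x=[6.9647] v=[-1.6949]
Step 12: x=[6.8742] v=[-1.8094]
Step 13: x=[6.7785] v=[-1.9141]
Step 14: x=[6.6781] v=[-2.0085]
Step 15: x=[6.5735] v=[-2.0921]
Step 16: x=[6.4653] v=[-2.1645]
Step 17: x=[6.3540] v=[-2.2253]
Step 18: x=[6.2403] v=[-2.2741]
Step 19: x=[6.1248] v=[-2.3107]
Step 20: x=[6.0081] v=[-2.3349]
Step 21: x=[5.8908] v=[-2.3465]
Step 22: x=[5.7735] v=[-2.3455]
Step 23: x=[5.6569] v=[-2.3319]
Step 24: x=[5.5416] v=[-2.3058]
Step 25: x=[5.4282] v=[-2.2673]
Step 26: x=[5.3174] v=[-2.2166]
Step 27: x=[5.2097] v=[-2.1540]
Step 28: x=[5.1057] v=[-2.0798]
Step 29: x=[5.0060] v=[-1.9944]
Step 30: x=[4.9111] v=[-1.8983]
Step 31: x=[4.8215] v=[-1.7920]
Step 32: x=[4.7377] v=[-1.6761]
Step 33: x=[4.6601] v=[-1.5512]
Step 34: x=[4.5892] v=[-1.4179]
Step 35: x=[4.5254] v=[-1.2770]
Step 36: x=[4.4689] v=[-1.1292]
Step 37: x=[4.4201] v=[-0.9754]
Step 38: x=[4.3793] v=[-0.8163]
Step 39: x=[4.3467] v=[-0.6528]
Step 40: x=[4.3224] v=[-0.4858]
Step 41: x=[4.3066] v=[-0.3162]
Step 42: x=[4.2994] v=[-0.1449]
Step 43: x=[4.3008] v=[0.0272]
First v>=0 after going negative at step 43, time=2.1500

Answer: 2.1500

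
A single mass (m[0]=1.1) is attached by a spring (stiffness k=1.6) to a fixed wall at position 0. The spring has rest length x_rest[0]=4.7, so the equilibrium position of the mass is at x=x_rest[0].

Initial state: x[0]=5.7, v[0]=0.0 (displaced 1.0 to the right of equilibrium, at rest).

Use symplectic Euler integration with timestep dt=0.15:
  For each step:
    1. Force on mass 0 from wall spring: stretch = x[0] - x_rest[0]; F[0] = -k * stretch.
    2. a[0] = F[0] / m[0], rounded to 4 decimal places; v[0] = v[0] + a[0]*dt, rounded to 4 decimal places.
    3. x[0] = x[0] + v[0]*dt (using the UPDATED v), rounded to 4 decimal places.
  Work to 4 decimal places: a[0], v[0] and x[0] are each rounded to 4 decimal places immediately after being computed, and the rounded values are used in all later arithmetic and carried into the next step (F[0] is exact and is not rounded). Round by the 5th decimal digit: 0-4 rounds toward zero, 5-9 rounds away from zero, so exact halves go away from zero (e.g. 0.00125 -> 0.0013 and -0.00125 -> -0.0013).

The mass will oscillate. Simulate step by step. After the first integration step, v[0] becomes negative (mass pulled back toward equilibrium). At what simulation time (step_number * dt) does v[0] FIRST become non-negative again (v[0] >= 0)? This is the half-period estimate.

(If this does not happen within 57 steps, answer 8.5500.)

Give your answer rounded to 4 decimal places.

Step 0: x=[5.7000] v=[0.0000]
Step 1: x=[5.6673] v=[-0.2182]
Step 2: x=[5.6029] v=[-0.4293]
Step 3: x=[5.5090] v=[-0.6263]
Step 4: x=[5.3886] v=[-0.8028]
Step 5: x=[5.2457] v=[-0.9530]
Step 6: x=[5.0849] v=[-1.0721]
Step 7: x=[4.9115] v=[-1.1561]
Step 8: x=[4.7312] v=[-1.2022]
Step 9: x=[4.5499] v=[-1.2090]
Step 10: x=[4.3735] v=[-1.1763]
Step 11: x=[4.2077] v=[-1.1051]
Step 12: x=[4.0580] v=[-0.9977]
Step 13: x=[3.9294] v=[-0.8576]
Step 14: x=[3.8260] v=[-0.6895]
Step 15: x=[3.7512] v=[-0.4988]
Step 16: x=[3.7074] v=[-0.2918]
Step 17: x=[3.6961] v=[-0.0752]
Step 18: x=[3.7177] v=[0.1438]
First v>=0 after going negative at step 18, time=2.7000

Answer: 2.7000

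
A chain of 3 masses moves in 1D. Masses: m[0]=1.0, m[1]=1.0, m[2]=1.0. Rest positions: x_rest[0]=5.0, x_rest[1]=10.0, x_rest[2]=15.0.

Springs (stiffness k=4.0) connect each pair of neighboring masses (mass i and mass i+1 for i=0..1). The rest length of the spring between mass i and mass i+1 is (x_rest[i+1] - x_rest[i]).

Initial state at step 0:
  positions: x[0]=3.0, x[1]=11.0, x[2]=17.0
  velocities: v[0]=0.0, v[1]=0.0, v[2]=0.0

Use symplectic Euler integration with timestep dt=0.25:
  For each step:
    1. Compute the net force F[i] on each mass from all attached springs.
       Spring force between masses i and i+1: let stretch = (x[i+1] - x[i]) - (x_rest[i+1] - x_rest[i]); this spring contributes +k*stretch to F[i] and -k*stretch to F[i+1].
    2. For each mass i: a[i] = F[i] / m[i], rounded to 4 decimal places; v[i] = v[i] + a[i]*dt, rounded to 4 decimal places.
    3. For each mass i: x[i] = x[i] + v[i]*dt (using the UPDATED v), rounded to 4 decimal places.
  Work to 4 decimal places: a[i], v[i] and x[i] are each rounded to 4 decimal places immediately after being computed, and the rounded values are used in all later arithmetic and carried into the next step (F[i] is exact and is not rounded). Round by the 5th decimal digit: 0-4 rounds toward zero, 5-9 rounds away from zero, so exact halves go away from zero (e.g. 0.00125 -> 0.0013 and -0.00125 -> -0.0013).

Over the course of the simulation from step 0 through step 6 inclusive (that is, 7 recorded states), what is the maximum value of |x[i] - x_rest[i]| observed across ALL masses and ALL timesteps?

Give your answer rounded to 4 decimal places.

Step 0: x=[3.0000 11.0000 17.0000] v=[0.0000 0.0000 0.0000]
Step 1: x=[3.7500 10.5000 16.7500] v=[3.0000 -2.0000 -1.0000]
Step 2: x=[4.9375 9.8750 16.1875] v=[4.7500 -2.5000 -2.2500]
Step 3: x=[6.1094 9.5938 15.2969] v=[4.6875 -1.1250 -3.5625]
Step 4: x=[6.9024 9.8672 14.2305] v=[3.1719 1.0937 -4.2656]
Step 5: x=[7.1866 10.4903 13.3233] v=[1.1367 2.4922 -3.6289]
Step 6: x=[7.0467 10.9957 12.9578] v=[-0.5596 2.0215 -1.4619]
Max displacement = 2.1866

Answer: 2.1866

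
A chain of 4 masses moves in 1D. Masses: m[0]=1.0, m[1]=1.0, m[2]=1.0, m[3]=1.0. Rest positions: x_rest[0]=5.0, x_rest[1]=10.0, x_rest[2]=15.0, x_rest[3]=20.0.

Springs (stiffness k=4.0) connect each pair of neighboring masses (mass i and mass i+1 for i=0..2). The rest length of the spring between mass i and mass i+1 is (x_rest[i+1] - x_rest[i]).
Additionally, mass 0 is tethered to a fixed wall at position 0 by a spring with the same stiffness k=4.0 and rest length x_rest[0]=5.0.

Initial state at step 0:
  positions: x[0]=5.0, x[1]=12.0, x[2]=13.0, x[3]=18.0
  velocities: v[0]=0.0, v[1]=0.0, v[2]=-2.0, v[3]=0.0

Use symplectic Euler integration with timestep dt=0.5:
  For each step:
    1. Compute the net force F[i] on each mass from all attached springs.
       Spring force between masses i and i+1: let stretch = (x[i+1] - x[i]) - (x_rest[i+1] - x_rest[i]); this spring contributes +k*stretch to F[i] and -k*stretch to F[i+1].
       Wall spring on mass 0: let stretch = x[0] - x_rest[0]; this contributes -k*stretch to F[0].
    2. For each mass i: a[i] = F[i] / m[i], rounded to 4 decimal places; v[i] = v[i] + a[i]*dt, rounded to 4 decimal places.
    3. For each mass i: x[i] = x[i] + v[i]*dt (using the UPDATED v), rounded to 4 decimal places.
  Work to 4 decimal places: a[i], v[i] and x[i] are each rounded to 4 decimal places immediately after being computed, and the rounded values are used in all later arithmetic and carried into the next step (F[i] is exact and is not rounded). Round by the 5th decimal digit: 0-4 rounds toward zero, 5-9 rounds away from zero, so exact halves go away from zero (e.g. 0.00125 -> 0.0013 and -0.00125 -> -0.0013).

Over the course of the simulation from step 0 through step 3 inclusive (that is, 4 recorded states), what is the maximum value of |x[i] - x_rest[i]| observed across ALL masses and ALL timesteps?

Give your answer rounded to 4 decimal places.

Answer: 4.0000

Derivation:
Step 0: x=[5.0000 12.0000 13.0000 18.0000] v=[0.0000 0.0000 -2.0000 0.0000]
Step 1: x=[7.0000 6.0000 16.0000 18.0000] v=[4.0000 -12.0000 6.0000 0.0000]
Step 2: x=[1.0000 11.0000 11.0000 21.0000] v=[-12.0000 10.0000 -10.0000 6.0000]
Step 3: x=[4.0000 6.0000 16.0000 19.0000] v=[6.0000 -10.0000 10.0000 -4.0000]
Max displacement = 4.0000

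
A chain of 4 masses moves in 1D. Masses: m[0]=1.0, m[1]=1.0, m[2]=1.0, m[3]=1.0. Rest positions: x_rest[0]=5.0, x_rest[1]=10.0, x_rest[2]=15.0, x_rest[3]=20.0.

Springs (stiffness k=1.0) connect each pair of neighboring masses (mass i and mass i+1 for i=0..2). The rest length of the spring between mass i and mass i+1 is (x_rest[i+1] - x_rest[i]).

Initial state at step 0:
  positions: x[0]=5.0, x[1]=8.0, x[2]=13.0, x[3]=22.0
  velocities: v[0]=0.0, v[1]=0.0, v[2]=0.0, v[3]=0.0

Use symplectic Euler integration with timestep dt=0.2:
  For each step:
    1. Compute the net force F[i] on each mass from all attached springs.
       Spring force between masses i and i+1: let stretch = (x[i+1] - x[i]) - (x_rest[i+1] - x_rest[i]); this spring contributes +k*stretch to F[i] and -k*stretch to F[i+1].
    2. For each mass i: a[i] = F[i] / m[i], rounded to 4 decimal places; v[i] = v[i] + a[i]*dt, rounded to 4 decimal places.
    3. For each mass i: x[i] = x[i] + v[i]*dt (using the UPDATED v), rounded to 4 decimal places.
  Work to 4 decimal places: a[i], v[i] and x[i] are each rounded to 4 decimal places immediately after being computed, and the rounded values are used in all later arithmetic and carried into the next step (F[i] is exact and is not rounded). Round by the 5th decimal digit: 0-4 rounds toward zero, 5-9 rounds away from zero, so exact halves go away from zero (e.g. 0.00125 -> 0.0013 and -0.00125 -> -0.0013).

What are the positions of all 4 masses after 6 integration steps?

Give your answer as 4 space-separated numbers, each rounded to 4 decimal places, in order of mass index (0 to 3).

Answer: 3.7362 9.4479 15.3717 19.4441

Derivation:
Step 0: x=[5.0000 8.0000 13.0000 22.0000] v=[0.0000 0.0000 0.0000 0.0000]
Step 1: x=[4.9200 8.0800 13.1600 21.8400] v=[-0.4000 0.4000 0.8000 -0.8000]
Step 2: x=[4.7664 8.2368 13.4640 21.5328] v=[-0.7680 0.7840 1.5200 -1.5360]
Step 3: x=[4.5516 8.4639 13.8817 21.1028] v=[-1.0739 1.1354 2.0883 -2.1498]
Step 4: x=[4.2933 8.7512 14.3715 20.5840] v=[-1.2914 1.4365 2.4490 -2.5940]
Step 5: x=[4.0133 9.0850 14.8850 20.0167] v=[-1.3998 1.6690 2.5674 -2.8365]
Step 6: x=[3.7362 9.4479 15.3717 19.4441] v=[-1.3855 1.8147 2.4337 -2.8628]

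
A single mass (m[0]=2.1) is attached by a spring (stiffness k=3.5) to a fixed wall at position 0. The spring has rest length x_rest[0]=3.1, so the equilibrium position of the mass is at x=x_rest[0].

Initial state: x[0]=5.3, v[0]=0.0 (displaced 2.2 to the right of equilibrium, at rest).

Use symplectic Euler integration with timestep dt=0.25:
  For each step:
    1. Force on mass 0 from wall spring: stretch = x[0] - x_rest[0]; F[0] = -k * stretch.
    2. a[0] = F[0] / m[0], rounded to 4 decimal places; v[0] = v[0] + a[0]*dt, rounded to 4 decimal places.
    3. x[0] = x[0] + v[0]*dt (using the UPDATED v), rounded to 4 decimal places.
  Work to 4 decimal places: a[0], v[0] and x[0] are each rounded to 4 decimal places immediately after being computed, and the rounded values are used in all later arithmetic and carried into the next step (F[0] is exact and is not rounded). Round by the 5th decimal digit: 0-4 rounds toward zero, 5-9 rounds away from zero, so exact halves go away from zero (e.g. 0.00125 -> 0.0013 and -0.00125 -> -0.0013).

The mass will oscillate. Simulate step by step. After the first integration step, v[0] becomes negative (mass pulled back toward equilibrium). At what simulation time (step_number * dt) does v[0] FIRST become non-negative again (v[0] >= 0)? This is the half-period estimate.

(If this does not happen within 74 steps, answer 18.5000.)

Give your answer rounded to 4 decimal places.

Answer: 2.5000

Derivation:
Step 0: x=[5.3000] v=[0.0000]
Step 1: x=[5.0708] v=[-0.9167]
Step 2: x=[4.6363] v=[-1.7379]
Step 3: x=[4.0418] v=[-2.3780]
Step 4: x=[3.3492] v=[-2.7704]
Step 5: x=[2.6307] v=[-2.8742]
Step 6: x=[1.9610] v=[-2.6787]
Step 7: x=[1.4100] v=[-2.2041]
Step 8: x=[1.0350] v=[-1.4999]
Step 9: x=[0.8751] v=[-0.6395]
Step 10: x=[0.9470] v=[0.2876]
First v>=0 after going negative at step 10, time=2.5000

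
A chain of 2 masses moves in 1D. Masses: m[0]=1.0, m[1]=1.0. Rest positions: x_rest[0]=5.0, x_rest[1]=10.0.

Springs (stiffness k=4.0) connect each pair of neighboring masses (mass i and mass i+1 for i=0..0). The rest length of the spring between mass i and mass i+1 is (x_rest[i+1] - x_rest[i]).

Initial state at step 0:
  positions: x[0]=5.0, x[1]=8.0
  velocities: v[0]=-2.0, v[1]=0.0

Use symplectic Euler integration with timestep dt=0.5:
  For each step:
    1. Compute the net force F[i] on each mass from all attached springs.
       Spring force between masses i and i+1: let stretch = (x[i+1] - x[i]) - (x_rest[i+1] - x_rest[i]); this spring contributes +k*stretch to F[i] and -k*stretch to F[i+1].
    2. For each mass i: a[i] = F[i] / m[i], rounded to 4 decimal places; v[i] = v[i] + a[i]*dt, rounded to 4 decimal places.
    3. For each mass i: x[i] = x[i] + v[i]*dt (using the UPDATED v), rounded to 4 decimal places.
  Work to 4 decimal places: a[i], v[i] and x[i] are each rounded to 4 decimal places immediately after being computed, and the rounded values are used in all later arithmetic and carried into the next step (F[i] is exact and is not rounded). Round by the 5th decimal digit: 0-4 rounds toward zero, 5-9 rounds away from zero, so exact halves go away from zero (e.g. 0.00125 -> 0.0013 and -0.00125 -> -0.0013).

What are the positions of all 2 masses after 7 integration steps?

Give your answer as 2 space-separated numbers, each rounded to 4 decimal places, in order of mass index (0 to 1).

Step 0: x=[5.0000 8.0000] v=[-2.0000 0.0000]
Step 1: x=[2.0000 10.0000] v=[-6.0000 4.0000]
Step 2: x=[2.0000 9.0000] v=[0.0000 -2.0000]
Step 3: x=[4.0000 6.0000] v=[4.0000 -6.0000]
Step 4: x=[3.0000 6.0000] v=[-2.0000 0.0000]
Step 5: x=[0.0000 8.0000] v=[-6.0000 4.0000]
Step 6: x=[0.0000 7.0000] v=[0.0000 -2.0000]
Step 7: x=[2.0000 4.0000] v=[4.0000 -6.0000]

Answer: 2.0000 4.0000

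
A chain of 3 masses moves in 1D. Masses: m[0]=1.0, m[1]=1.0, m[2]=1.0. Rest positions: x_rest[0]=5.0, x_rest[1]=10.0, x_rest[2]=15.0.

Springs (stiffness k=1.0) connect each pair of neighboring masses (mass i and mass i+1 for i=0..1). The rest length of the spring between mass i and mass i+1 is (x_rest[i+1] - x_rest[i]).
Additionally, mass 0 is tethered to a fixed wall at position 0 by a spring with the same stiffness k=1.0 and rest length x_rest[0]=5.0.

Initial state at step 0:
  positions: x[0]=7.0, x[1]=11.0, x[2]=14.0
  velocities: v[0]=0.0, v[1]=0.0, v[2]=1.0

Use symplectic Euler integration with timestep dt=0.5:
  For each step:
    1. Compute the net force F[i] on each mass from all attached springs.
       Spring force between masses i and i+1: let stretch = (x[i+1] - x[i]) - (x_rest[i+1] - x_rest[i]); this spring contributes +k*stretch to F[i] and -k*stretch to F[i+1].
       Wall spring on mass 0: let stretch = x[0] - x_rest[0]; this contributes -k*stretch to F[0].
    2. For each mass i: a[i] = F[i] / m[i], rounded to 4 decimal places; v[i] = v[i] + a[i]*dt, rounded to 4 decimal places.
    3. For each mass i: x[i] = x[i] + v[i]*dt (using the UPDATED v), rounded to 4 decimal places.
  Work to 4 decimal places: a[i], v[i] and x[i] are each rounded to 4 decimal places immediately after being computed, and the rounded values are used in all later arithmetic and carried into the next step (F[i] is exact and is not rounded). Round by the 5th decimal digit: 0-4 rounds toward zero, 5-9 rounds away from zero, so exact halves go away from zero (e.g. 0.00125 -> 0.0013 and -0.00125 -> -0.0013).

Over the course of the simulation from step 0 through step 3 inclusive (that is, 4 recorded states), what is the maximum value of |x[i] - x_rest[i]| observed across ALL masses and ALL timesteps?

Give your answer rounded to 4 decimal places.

Step 0: x=[7.0000 11.0000 14.0000] v=[0.0000 0.0000 1.0000]
Step 1: x=[6.2500 10.7500 15.0000] v=[-1.5000 -0.5000 2.0000]
Step 2: x=[5.0625 10.4375 16.1875] v=[-2.3750 -0.6250 2.3750]
Step 3: x=[3.9531 10.2188 17.1875] v=[-2.2188 -0.4375 2.0000]
Max displacement = 2.1875

Answer: 2.1875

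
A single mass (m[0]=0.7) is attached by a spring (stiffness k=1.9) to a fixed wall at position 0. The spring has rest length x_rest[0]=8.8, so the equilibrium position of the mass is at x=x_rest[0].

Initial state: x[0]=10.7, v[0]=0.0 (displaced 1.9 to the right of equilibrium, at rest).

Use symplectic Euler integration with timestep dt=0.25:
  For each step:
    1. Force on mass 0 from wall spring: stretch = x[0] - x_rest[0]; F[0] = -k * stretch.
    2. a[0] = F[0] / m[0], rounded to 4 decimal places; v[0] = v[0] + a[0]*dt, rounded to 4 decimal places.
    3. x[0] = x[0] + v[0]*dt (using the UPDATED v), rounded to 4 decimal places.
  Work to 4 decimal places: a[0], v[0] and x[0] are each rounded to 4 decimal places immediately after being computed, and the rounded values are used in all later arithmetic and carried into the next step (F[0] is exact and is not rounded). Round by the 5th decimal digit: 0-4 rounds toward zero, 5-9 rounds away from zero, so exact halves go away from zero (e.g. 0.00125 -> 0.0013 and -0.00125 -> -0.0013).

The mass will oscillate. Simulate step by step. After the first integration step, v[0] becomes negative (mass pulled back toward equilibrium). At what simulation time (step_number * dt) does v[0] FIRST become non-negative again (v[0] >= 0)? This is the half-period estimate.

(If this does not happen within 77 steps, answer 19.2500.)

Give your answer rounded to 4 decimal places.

Answer: 2.0000

Derivation:
Step 0: x=[10.7000] v=[0.0000]
Step 1: x=[10.3777] v=[-1.2893]
Step 2: x=[9.7877] v=[-2.3599]
Step 3: x=[9.0302] v=[-3.0301]
Step 4: x=[8.2336] v=[-3.1863]
Step 5: x=[7.5331] v=[-2.8020]
Step 6: x=[7.0475] v=[-1.9423]
Step 7: x=[6.8592] v=[-0.7531]
Step 8: x=[7.0002] v=[0.5639]
First v>=0 after going negative at step 8, time=2.0000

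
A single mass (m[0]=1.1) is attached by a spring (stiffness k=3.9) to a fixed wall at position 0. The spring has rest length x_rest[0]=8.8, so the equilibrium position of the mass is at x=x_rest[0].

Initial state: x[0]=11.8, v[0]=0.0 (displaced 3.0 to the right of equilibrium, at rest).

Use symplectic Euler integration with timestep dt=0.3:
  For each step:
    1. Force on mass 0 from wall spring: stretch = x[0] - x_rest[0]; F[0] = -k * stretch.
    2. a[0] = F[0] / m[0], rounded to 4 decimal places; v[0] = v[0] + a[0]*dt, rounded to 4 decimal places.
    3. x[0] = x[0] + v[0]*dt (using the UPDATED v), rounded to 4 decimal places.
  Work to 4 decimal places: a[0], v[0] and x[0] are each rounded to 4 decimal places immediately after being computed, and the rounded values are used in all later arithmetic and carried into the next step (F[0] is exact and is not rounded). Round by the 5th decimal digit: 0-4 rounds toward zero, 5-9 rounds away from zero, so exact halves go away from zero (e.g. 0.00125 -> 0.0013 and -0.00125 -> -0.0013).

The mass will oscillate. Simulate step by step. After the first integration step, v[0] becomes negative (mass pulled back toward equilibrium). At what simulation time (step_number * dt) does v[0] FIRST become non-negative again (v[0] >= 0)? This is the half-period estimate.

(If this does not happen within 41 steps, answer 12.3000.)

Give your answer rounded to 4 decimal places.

Answer: 1.8000

Derivation:
Step 0: x=[11.8000] v=[0.0000]
Step 1: x=[10.8427] v=[-3.1909]
Step 2: x=[9.2336] v=[-5.3636]
Step 3: x=[7.4862] v=[-5.8248]
Step 4: x=[6.1580] v=[-4.4274]
Step 5: x=[5.6728] v=[-1.6173]
Step 6: x=[6.1855] v=[1.7089]
First v>=0 after going negative at step 6, time=1.8000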